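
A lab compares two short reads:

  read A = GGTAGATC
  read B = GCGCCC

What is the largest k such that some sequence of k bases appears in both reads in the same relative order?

3

Pick G (read A #1, read B #1); then G (read A #2, read B #3); then C (read A #8, read B #6); all 3 bases appear in both, in order. dp[8][6] = 3 confirms this is the maximum.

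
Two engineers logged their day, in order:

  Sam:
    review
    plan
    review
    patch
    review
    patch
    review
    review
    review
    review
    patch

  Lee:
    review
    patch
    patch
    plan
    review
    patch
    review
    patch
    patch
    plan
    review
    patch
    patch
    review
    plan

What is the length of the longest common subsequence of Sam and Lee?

8

One common subsequence of length 8: review (Sam #1, Lee #1) → plan (Sam #2, Lee #4) → review (Sam #3, Lee #5) → patch (Sam #4, Lee #6) → review (Sam #5, Lee #7) → patch (Sam #6, Lee #9) → review (Sam #7, Lee #11) → review (Sam #8, Lee #14). dp[11][15] = 8 confirms this is the maximum.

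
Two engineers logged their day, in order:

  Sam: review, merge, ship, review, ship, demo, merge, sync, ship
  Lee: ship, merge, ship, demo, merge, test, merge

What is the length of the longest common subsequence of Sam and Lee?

Match merge [2,2], then ship [5,3], then demo [6,4], then merge [7,7] — 4 tasks in the same relative order in both, and the DP table's final entry dp[9][7] is also 4, so no common subsequence is longer.

4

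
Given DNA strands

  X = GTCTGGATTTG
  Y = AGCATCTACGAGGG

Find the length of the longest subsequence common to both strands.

Taking G (X #1, Y #2) → T (X #2, Y #5) → C (X #3, Y #6) → T (X #4, Y #7) → G (X #5, Y #12) → G (X #6, Y #13) → G (X #11, Y #14) gives a common subsequence of length 7. dp[11][14] = 7 confirms this is the maximum.

7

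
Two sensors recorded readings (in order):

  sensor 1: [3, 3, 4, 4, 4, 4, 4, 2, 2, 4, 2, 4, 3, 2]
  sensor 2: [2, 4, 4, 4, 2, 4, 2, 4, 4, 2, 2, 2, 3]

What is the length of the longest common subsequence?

One common subsequence of length 9: 4 (sensor 1 #3, sensor 2 #3), 4 (sensor 1 #4, sensor 2 #4), 4 (sensor 1 #5, sensor 2 #6), 4 (sensor 1 #6, sensor 2 #8), 4 (sensor 1 #7, sensor 2 #9), 2 (sensor 1 #8, sensor 2 #10), 2 (sensor 1 #9, sensor 2 #11), 2 (sensor 1 #11, sensor 2 #12), 3 (sensor 1 #13, sensor 2 #13). Since dp[14][13] = 9, nothing longer is possible.

9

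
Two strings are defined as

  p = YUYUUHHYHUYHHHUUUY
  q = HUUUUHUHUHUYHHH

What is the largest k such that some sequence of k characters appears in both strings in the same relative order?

Match U [2,3]; then U [4,4]; then U [5,5]; then H [6,6]; then H [7,8]; then H [9,10]; then U [10,11]; then Y [11,12]; then H [12,13]; then H [13,14]; then H [14,15] — 11 characters in the same relative order in both. Since dp[18][15] = 11, nothing longer is possible.

11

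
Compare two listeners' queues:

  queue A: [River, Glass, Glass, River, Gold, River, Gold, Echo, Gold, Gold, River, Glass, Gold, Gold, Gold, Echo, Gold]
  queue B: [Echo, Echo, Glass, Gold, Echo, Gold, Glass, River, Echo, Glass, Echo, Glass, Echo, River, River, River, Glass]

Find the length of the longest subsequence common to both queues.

7

One common subsequence of length 7: River [1,8]; then Glass [2,10]; then Glass [3,12]; then River [4,14]; then River [6,15]; then River [11,16]; then Glass [12,17]. dp[17][17] = 7 confirms this is the maximum.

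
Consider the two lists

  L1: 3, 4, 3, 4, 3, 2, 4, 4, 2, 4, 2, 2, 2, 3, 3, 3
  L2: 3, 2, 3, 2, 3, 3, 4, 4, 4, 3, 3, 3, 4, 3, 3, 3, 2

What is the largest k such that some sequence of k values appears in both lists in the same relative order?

9

One common subsequence of length 9: 3 [1,5], 3 [3,6], 4 [4,7], 4 [7,8], 4 [8,9], 4 [10,13], 3 [14,14], 3 [15,15], 3 [16,16]. The LCS DP gives dp[16][17] = 9, so this is optimal.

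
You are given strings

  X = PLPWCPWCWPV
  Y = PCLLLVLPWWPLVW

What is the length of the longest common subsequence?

7

Pick P [1,1] → L [2,7] → P [6,8] → W [7,9] → W [9,10] → P [10,11] → V [11,13]; all 7 characters appear in both, in order. dp[11][14] = 7 confirms this is the maximum.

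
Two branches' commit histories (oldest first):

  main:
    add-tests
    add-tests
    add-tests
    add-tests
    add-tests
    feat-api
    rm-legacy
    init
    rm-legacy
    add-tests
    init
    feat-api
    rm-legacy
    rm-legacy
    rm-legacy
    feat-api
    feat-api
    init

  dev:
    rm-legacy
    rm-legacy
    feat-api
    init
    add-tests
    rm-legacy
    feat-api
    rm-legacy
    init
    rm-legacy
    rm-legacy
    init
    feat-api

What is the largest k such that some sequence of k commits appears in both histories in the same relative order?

8

One common subsequence of length 8: feat-api [6,3], then init [8,4], then rm-legacy [9,6], then feat-api [12,7], then rm-legacy [13,8], then rm-legacy [14,10], then rm-legacy [15,11], then feat-api [17,13], and the DP table's final entry dp[18][13] is also 8, so no common subsequence is longer.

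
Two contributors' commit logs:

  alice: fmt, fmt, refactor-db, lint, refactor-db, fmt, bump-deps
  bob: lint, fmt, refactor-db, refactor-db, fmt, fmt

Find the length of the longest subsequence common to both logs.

4

One common subsequence of length 4: fmt (alice #2, bob #2); then refactor-db (alice #3, bob #3); then refactor-db (alice #5, bob #4); then fmt (alice #6, bob #6), and the DP table's final entry dp[7][6] is also 4, so no common subsequence is longer.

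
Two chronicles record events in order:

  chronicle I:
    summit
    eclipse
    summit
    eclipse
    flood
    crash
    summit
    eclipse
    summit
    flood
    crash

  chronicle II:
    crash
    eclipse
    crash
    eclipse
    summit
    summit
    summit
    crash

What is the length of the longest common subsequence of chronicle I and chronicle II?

5

Taking eclipse (chronicle I #2, chronicle II #4), summit (chronicle I #3, chronicle II #5), summit (chronicle I #7, chronicle II #6), summit (chronicle I #9, chronicle II #7), crash (chronicle I #11, chronicle II #8) gives a common subsequence of length 5. Since dp[11][8] = 5, nothing longer is possible.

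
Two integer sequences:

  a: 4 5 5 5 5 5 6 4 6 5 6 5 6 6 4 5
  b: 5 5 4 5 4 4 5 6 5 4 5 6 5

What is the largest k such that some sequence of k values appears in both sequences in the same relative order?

One common subsequence of length 9: 5 [2,1]; then 5 [3,2]; then 5 [4,4]; then 5 [5,7]; then 5 [6,9]; then 4 [8,10]; then 5 [12,11]; then 6 [14,12]; then 5 [16,13]. dp[16][13] = 9 confirms this is the maximum.

9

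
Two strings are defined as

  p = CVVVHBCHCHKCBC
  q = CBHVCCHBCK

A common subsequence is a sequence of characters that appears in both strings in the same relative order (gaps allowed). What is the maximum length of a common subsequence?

Taking C (p #1, q #1) → V (p #4, q #4) → C (p #7, q #5) → C (p #9, q #6) → H (p #10, q #7) → B (p #13, q #8) → C (p #14, q #9) gives a common subsequence of length 7, and the DP table's final entry dp[14][10] is also 7, so no common subsequence is longer.

7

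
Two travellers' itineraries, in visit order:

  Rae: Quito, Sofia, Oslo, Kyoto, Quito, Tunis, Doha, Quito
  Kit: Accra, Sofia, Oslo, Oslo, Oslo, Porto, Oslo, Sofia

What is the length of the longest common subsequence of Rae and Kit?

2

Taking Sofia [2,2], Oslo [3,7] gives a common subsequence of length 2. The LCS DP gives dp[8][8] = 2, so this is optimal.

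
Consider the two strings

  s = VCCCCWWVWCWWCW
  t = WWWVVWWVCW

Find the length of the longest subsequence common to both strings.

7

Match W (s #6, t #2) → W (s #7, t #3) → V (s #8, t #5) → W (s #9, t #6) → W (s #11, t #7) → C (s #13, t #9) → W (s #14, t #10) — 7 characters in the same relative order in both. dp[14][10] = 7 confirms this is the maximum.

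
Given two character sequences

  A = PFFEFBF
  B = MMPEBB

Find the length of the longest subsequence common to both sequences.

One common subsequence of length 3: P (A #1, B #3); then E (A #4, B #4); then B (A #6, B #6). The LCS DP gives dp[7][6] = 3, so this is optimal.

3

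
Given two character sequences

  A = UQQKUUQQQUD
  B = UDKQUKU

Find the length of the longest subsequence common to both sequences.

4

Let dp[i][j] be the LCS length of the first i characters of A and the first j characters of B. dp[i][j] = dp[i-1][j-1]+1 when the i-th and j-th characters match, else max(dp[i-1][j], dp[i][j-1]).
    ·  U  D  K  Q  U  K  U
 ·  0  0  0  0  0  0  0  0
 U  0  1  1  1  1  1  1  1
 Q  0  1  1  1  2  2  2  2
 Q  0  1  1  1  2  2  2  2
 K  0  1  1  2  2  2  3  3
 U  0  1  1  2  2  3  3  4
 U  0  1  1  2  2  3  3  4
 Q  0  1  1  2  3  3  3  4
 Q  0  1  1  2  3  3  3  4
 Q  0  1  1  2  3  3  3  4
 U  0  1  1  2  3  4  4  4
 D  0  1  2  2  3  4  4  4
dp[11][7] = 4. One LCS (by backtracking along matches): UQKU.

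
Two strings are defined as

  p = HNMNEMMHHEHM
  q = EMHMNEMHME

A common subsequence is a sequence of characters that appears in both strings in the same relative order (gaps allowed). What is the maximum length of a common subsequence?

7

Match H at p[1]=q[3], then M at p[3]=q[4], then N at p[4]=q[5], then E at p[5]=q[6], then M at p[6]=q[7], then M at p[7]=q[9], then E at p[10]=q[10] — 7 characters in the same relative order in both. dp[12][10] = 7 confirms this is the maximum.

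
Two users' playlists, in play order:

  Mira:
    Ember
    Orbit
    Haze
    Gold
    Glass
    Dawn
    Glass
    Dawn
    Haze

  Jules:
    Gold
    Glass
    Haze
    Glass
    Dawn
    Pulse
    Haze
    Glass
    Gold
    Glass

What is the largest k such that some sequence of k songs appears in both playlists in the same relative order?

5

Pick Gold at Mira[4]=Jules[1], then Glass at Mira[5]=Jules[2], then Glass at Mira[7]=Jules[4], then Dawn at Mira[8]=Jules[5], then Haze at Mira[9]=Jules[7]; all 5 songs appear in both, in order, and the DP table's final entry dp[9][10] is also 5, so no common subsequence is longer.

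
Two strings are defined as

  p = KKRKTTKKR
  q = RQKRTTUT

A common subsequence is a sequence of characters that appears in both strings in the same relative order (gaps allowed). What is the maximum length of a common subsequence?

4

Let dp[i][j] be the LCS length of the first i characters of p and the first j characters of q. dp[i][j] = dp[i-1][j-1]+1 when the i-th and j-th characters match, else max(dp[i-1][j], dp[i][j-1]).
    ·  R  Q  K  R  T  T  U  T
 ·  0  0  0  0  0  0  0  0  0
 K  0  0  0  1  1  1  1  1  1
 K  0  0  0  1  1  1  1  1  1
 R  0  1  1  1  2  2  2  2  2
 K  0  1  1  2  2  2  2  2  2
 T  0  1  1  2  2  3  3  3  3
 T  0  1  1  2  2  3  4  4  4
 K  0  1  1  2  2  3  4  4  4
 K  0  1  1  2  2  3  4  4  4
 R  0  1  1  2  3  3  4  4  4
dp[9][8] = 4. One LCS (by backtracking along matches): KRTT.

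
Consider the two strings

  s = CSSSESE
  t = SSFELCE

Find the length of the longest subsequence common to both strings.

One common subsequence of length 4: S [2,1], S [3,2], E [5,4], E [7,7]. dp[7][7] = 4 confirms this is the maximum.

4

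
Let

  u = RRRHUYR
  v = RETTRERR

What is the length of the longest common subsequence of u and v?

4

Taking R (u #1, v #1) → R (u #2, v #5) → R (u #3, v #7) → R (u #7, v #8) gives a common subsequence of length 4, and the DP table's final entry dp[7][8] is also 4, so no common subsequence is longer.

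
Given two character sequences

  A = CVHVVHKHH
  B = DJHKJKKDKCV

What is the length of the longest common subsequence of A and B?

Let dp[i][j] be the LCS length of the first i characters of A and the first j characters of B. dp[i][j] = dp[i-1][j-1]+1 when the i-th and j-th characters match, else max(dp[i-1][j], dp[i][j-1]).
    ·  D  J  H  K  J  K  K  D  K  C  V
 ·  0  0  0  0  0  0  0  0  0  0  0  0
 C  0  0  0  0  0  0  0  0  0  0  1  1
 V  0  0  0  0  0  0  0  0  0  0  1  2
 H  0  0  0  1  1  1  1  1  1  1  1  2
 V  0  0  0  1  1  1  1  1  1  1  1  2
 V  0  0  0  1  1  1  1  1  1  1  1  2
 H  0  0  0  1  1  1  1  1  1  1  1  2
 K  0  0  0  1  2  2  2  2  2  2  2  2
 H  0  0  0  1  2  2  2  2  2  2  2  2
 H  0  0  0  1  2  2  2  2  2  2  2  2
dp[9][11] = 2. One LCS (by backtracking along matches): CV.

2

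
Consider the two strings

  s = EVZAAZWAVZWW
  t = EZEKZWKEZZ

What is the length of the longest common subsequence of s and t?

Match E at s[1]=t[1]; then Z at s[3]=t[2]; then Z at s[6]=t[5]; then W at s[7]=t[6]; then Z at s[10]=t[10] — 5 characters in the same relative order in both. dp[12][10] = 5 confirms this is the maximum.

5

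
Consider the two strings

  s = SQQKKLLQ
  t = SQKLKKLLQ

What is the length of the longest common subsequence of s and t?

7

Let dp[i][j] be the LCS length of the first i characters of s and the first j characters of t. dp[i][j] = dp[i-1][j-1]+1 when the i-th and j-th characters match, else max(dp[i-1][j], dp[i][j-1]).
    ·  S  Q  K  L  K  K  L  L  Q
 ·  0  0  0  0  0  0  0  0  0  0
 S  0  1  1  1  1  1  1  1  1  1
 Q  0  1  2  2  2  2  2  2  2  2
 Q  0  1  2  2  2  2  2  2  2  3
 K  0  1  2  3  3  3  3  3  3  3
 K  0  1  2  3  3  4  4  4  4  4
 L  0  1  2  3  4  4  4  5  5  5
 L  0  1  2  3  4  4  4  5  6  6
 Q  0  1  2  3  4  4  4  5  6  7
dp[8][9] = 7. One LCS (by backtracking along matches): SQKKLLQ.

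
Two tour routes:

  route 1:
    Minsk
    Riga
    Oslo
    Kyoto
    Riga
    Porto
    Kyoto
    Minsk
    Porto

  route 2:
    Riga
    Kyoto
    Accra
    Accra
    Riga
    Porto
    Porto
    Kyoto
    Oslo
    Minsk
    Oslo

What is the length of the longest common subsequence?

Match Riga [2,1]; then Kyoto [4,2]; then Riga [5,5]; then Porto [6,7]; then Kyoto [7,8]; then Minsk [8,10] — 6 stops in the same relative order in both. Since dp[9][11] = 6, nothing longer is possible.

6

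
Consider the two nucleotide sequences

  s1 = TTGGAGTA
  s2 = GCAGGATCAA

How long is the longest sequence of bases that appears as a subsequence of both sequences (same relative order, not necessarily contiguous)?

5

Match G [3,4], G [4,5], A [5,6], T [7,7], A [8,10] — 5 bases in the same relative order in both. Since dp[8][10] = 5, nothing longer is possible.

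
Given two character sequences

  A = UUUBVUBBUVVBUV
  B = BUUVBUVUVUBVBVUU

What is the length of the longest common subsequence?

9

One common subsequence of length 9: U (A #1, B #3), then U (A #2, B #6), then U (A #3, B #8), then V (A #5, B #9), then U (A #6, B #10), then B (A #7, B #11), then B (A #8, B #13), then U (A #9, B #15), then U (A #13, B #16), and the DP table's final entry dp[14][16] is also 9, so no common subsequence is longer.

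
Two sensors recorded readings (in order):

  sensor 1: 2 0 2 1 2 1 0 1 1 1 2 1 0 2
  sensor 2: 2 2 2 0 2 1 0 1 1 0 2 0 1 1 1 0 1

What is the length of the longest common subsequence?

10

Pick 2 [1,3], 0 [2,4], 2 [3,5], 1 [4,9], 2 [5,11], 0 [7,12], 1 [8,13], 1 [9,14], 1 [10,15], 1 [12,17]; all 10 values appear in both, in order. The LCS DP gives dp[14][17] = 10, so this is optimal.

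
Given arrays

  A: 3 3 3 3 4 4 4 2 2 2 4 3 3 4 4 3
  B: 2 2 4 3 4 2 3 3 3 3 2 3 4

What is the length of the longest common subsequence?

7

Match 3 (A #1, B #7), then 3 (A #2, B #8), then 3 (A #3, B #9), then 3 (A #4, B #10), then 2 (A #10, B #11), then 3 (A #13, B #12), then 4 (A #15, B #13) — 7 values in the same relative order in both. Since dp[16][13] = 7, nothing longer is possible.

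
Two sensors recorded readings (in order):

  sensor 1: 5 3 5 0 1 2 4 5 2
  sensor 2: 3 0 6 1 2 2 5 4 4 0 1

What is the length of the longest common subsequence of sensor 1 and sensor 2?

Match 3 [2,1]; then 0 [4,2]; then 1 [5,4]; then 2 [6,6]; then 4 [7,9] — 5 values in the same relative order in both. Since dp[9][11] = 5, nothing longer is possible.

5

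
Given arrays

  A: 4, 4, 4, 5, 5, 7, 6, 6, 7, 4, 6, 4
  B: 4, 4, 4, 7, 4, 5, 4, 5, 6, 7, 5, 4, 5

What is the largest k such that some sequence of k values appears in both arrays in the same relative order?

8

Pick 4 [1,2], then 4 [2,3], then 4 [3,5], then 5 [4,6], then 5 [5,8], then 6 [8,9], then 7 [9,10], then 4 [10,12]; all 8 values appear in both, in order. dp[12][13] = 8 confirms this is the maximum.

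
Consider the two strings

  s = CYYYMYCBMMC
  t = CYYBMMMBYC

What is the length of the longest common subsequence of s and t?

Pick C (s #1, t #1), Y (s #2, t #2), Y (s #3, t #3), M (s #5, t #5), M (s #9, t #6), M (s #10, t #7), C (s #11, t #10); all 7 characters appear in both, in order. dp[11][10] = 7 confirms this is the maximum.

7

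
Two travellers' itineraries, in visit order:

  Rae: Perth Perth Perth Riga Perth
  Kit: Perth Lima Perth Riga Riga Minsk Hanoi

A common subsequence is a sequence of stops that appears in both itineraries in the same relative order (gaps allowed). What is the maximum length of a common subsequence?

Taking Perth (Rae #1, Kit #1), Perth (Rae #2, Kit #3), Riga (Rae #4, Kit #5) gives a common subsequence of length 3. dp[5][7] = 3 confirms this is the maximum.

3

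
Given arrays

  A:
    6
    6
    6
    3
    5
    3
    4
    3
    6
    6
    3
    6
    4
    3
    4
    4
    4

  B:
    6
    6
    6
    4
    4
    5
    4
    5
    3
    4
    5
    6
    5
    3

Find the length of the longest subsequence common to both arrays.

8

Pick 6 (A #1, B #1) → 6 (A #2, B #2) → 6 (A #3, B #3) → 5 (A #5, B #8) → 3 (A #6, B #9) → 4 (A #7, B #10) → 6 (A #9, B #12) → 3 (A #14, B #14); all 8 values appear in both, in order, and the DP table's final entry dp[17][14] is also 8, so no common subsequence is longer.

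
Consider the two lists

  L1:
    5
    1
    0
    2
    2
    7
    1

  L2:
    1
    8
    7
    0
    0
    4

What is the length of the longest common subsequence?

Let dp[i][j] be the LCS length of the first i values of L1 and the first j values of L2. dp[i][j] = dp[i-1][j-1]+1 when the i-th and j-th values match, else max(dp[i-1][j], dp[i][j-1]).
    ·  1  8  7  0  0  4
 ·  0  0  0  0  0  0  0
 5  0  0  0  0  0  0  0
 1  0  1  1  1  1  1  1
 0  0  1  1  1  2  2  2
 2  0  1  1  1  2  2  2
 2  0  1  1  1  2  2  2
 7  0  1  1  2  2  2  2
 1  0  1  1  2  2  2  2
dp[7][6] = 2. One LCS (by backtracking along matches): 1, 0.

2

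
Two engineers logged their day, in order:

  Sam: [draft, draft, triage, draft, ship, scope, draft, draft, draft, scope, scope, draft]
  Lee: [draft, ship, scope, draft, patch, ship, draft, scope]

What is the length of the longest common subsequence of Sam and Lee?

6

Match draft (Sam #4, Lee #1) → ship (Sam #5, Lee #2) → scope (Sam #6, Lee #3) → draft (Sam #7, Lee #4) → draft (Sam #9, Lee #7) → scope (Sam #11, Lee #8) — 6 tasks in the same relative order in both. The LCS DP gives dp[12][8] = 6, so this is optimal.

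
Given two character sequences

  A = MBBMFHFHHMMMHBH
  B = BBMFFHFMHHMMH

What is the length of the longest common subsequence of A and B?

Pick B [2,1]; then B [3,2]; then M [4,3]; then F [5,5]; then H [6,6]; then F [7,7]; then H [8,9]; then H [9,10]; then M [11,11]; then M [12,12]; then H [15,13]; all 11 characters appear in both, in order. dp[15][13] = 11 confirms this is the maximum.

11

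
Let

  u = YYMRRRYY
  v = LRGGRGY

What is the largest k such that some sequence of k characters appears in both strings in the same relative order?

3

Match R [4,2], then R [5,5], then Y [8,7] — 3 characters in the same relative order in both, and the DP table's final entry dp[8][7] is also 3, so no common subsequence is longer.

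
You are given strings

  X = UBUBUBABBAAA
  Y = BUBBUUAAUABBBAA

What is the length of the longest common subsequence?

9

Taking U at X[1]=Y[2], then B at X[2]=Y[4], then U at X[3]=Y[6], then U at X[5]=Y[9], then B at X[6]=Y[11], then B at X[8]=Y[12], then B at X[9]=Y[13], then A at X[11]=Y[14], then A at X[12]=Y[15] gives a common subsequence of length 9. Since dp[12][15] = 9, nothing longer is possible.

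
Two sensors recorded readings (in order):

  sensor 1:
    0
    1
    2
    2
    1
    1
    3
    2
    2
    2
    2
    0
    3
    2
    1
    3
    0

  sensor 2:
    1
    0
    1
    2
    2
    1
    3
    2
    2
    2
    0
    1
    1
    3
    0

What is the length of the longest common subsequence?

Match 0 at sensor 1[1]=sensor 2[2], then 1 at sensor 1[2]=sensor 2[3], then 2 at sensor 1[3]=sensor 2[4], then 2 at sensor 1[4]=sensor 2[5], then 1 at sensor 1[6]=sensor 2[6], then 3 at sensor 1[7]=sensor 2[7], then 2 at sensor 1[9]=sensor 2[8], then 2 at sensor 1[10]=sensor 2[9], then 2 at sensor 1[11]=sensor 2[10], then 0 at sensor 1[12]=sensor 2[11], then 1 at sensor 1[15]=sensor 2[13], then 3 at sensor 1[16]=sensor 2[14], then 0 at sensor 1[17]=sensor 2[15] — 13 values in the same relative order in both. dp[17][15] = 13 confirms this is the maximum.

13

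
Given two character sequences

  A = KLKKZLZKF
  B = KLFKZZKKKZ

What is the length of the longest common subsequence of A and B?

6

Match K [1,1] → L [2,2] → K [4,4] → Z [5,5] → Z [7,6] → K [8,9] — 6 characters in the same relative order in both. dp[9][10] = 6 confirms this is the maximum.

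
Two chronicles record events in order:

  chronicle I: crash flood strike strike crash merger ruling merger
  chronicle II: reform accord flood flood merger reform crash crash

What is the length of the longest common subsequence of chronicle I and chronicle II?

2

Taking crash [1,7], crash [5,8] gives a common subsequence of length 2, and the DP table's final entry dp[8][8] is also 2, so no common subsequence is longer.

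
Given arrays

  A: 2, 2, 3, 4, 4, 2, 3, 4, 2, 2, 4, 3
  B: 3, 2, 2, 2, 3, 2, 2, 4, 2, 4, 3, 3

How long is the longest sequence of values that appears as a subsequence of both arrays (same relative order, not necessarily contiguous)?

One common subsequence of length 8: 2 [1,3], then 2 [2,4], then 3 [3,5], then 2 [6,7], then 4 [8,8], then 2 [10,9], then 4 [11,10], then 3 [12,12], and the DP table's final entry dp[12][12] is also 8, so no common subsequence is longer.

8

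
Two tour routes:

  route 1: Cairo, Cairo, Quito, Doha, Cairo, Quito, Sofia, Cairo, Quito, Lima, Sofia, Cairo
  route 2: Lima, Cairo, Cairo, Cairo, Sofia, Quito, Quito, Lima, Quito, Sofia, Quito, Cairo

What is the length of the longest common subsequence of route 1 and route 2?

One common subsequence of length 8: Cairo at route 1[1]=route 2[2] → Cairo at route 1[2]=route 2[3] → Cairo at route 1[5]=route 2[4] → Quito at route 1[6]=route 2[6] → Quito at route 1[9]=route 2[7] → Lima at route 1[10]=route 2[8] → Sofia at route 1[11]=route 2[10] → Cairo at route 1[12]=route 2[12], and the DP table's final entry dp[12][12] is also 8, so no common subsequence is longer.

8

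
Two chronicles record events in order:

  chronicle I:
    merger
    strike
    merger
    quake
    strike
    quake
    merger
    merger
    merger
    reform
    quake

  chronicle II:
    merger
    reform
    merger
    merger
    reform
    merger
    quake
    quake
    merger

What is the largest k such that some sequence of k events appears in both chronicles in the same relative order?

5

One common subsequence of length 5: merger at chronicle I[1]=chronicle II[4]; then merger at chronicle I[3]=chronicle II[6]; then quake at chronicle I[4]=chronicle II[7]; then quake at chronicle I[6]=chronicle II[8]; then merger at chronicle I[9]=chronicle II[9]. dp[11][9] = 5 confirms this is the maximum.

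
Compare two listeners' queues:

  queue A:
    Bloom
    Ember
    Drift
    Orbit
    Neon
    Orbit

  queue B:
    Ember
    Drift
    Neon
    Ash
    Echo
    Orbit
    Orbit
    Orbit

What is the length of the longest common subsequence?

Taking Ember (queue A #2, queue B #1), Drift (queue A #3, queue B #2), Orbit (queue A #4, queue B #7), Orbit (queue A #6, queue B #8) gives a common subsequence of length 4. dp[6][8] = 4 confirms this is the maximum.

4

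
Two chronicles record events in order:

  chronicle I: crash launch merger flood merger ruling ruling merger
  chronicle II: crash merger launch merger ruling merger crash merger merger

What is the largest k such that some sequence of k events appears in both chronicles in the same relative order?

Taking crash [1,1], launch [2,3], merger [3,6], merger [5,8], merger [8,9] gives a common subsequence of length 5, and the DP table's final entry dp[8][9] is also 5, so no common subsequence is longer.

5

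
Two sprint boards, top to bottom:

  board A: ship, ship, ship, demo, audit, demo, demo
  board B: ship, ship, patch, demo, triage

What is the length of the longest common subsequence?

3

Pick ship (board A #1, board B #1) → ship (board A #2, board B #2) → demo (board A #4, board B #4); all 3 tasks appear in both, in order. The LCS DP gives dp[7][5] = 3, so this is optimal.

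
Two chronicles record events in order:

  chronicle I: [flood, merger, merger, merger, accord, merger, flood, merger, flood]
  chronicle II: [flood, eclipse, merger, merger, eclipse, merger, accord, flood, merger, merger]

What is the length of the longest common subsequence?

7

Pick flood (chronicle I #1, chronicle II #1) → merger (chronicle I #2, chronicle II #3) → merger (chronicle I #3, chronicle II #4) → merger (chronicle I #4, chronicle II #6) → accord (chronicle I #5, chronicle II #7) → merger (chronicle I #6, chronicle II #9) → merger (chronicle I #8, chronicle II #10); all 7 events appear in both, in order. Since dp[9][10] = 7, nothing longer is possible.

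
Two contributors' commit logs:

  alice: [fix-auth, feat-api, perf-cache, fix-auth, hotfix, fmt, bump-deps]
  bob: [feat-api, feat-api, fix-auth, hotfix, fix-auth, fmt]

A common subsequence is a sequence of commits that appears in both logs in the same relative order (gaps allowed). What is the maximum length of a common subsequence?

Match feat-api (alice #2, bob #2) → fix-auth (alice #4, bob #3) → hotfix (alice #5, bob #4) → fmt (alice #6, bob #6) — 4 commits in the same relative order in both. dp[7][6] = 4 confirms this is the maximum.

4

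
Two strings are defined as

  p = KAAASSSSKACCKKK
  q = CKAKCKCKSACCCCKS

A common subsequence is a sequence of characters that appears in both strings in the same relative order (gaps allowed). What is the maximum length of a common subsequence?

7

Taking K [1,2] → A [2,3] → S [8,9] → A [10,10] → C [11,13] → C [12,14] → K [13,15] gives a common subsequence of length 7. dp[15][16] = 7 confirms this is the maximum.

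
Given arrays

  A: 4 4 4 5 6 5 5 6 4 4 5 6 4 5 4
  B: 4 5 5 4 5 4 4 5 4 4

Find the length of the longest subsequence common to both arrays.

9

Let dp[i][j] be the LCS length of the first i values of A and the first j values of B. dp[i][j] = dp[i-1][j-1]+1 when the i-th and j-th values match, else max(dp[i-1][j], dp[i][j-1]).
    ·  4  5  5  4  5  4  4  5  4  4
 ·  0  0  0  0  0  0  0  0  0  0  0
 4  0  1  1  1  1  1  1  1  1  1  1
 4  0  1  1  1  2  2  2  2  2  2  2
 4  0  1  1  1  2  2  3  3  3  3  3
 5  0  1  2  2  2  3  3  3  4  4  4
 6  0  1  2  2  2  3  3  3  4  4  4
 5  0  1  2  3  3  3  3  3  4  4  4
 5  0  1  2  3  3  4  4  4  4  4  4
 6  0  1  2  3  3  4  4  4  4  4  4
 4  0  1  2  3  4  4  5  5  5  5  5
 4  0  1  2  3  4  4  5  6  6  6  6
 5  0  1  2  3  4  5  5  6  7  7  7
 6  0  1  2  3  4  5  5  6  7  7  7
 4  0  1  2  3  4  5  6  6  7  8  8
 5  0  1  2  3  4  5  6  6  7  8  8
 4  0  1  2  3  4  5  6  7  7  8  9
dp[15][10] = 9. One LCS (by backtracking along matches): 4, 5, 5, 5, 4, 4, 5, 4, 4.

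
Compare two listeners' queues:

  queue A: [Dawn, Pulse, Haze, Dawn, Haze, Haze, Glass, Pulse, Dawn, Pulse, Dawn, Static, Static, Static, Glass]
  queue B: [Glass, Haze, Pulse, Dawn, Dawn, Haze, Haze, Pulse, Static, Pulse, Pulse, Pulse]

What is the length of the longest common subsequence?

6

Taking Dawn [1,4]; then Dawn [4,5]; then Haze [5,6]; then Haze [6,7]; then Pulse [8,11]; then Pulse [10,12] gives a common subsequence of length 6. Since dp[15][12] = 6, nothing longer is possible.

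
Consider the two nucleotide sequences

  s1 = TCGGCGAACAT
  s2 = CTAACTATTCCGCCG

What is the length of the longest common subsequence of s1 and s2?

One common subsequence of length 6: T at s1[1]=s2[2], then A at s1[7]=s2[3], then A at s1[8]=s2[4], then C at s1[9]=s2[5], then A at s1[10]=s2[7], then T at s1[11]=s2[9]. Since dp[11][15] = 6, nothing longer is possible.

6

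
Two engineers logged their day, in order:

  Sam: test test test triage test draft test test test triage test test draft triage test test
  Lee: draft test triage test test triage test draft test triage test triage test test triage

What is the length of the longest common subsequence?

12

One common subsequence of length 12: test at Sam[1]=Lee[2], test at Sam[2]=Lee[4], test at Sam[3]=Lee[5], triage at Sam[4]=Lee[6], test at Sam[5]=Lee[7], draft at Sam[6]=Lee[8], test at Sam[7]=Lee[9], test at Sam[9]=Lee[11], triage at Sam[10]=Lee[12], test at Sam[11]=Lee[13], test at Sam[12]=Lee[14], triage at Sam[14]=Lee[15]. Since dp[16][15] = 12, nothing longer is possible.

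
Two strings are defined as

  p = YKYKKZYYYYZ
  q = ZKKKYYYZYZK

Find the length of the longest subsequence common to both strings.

8

Let dp[i][j] be the LCS length of the first i characters of p and the first j characters of q. dp[i][j] = dp[i-1][j-1]+1 when the i-th and j-th characters match, else max(dp[i-1][j], dp[i][j-1]).
    ·  Z  K  K  K  Y  Y  Y  Z  Y  Z  K
 ·  0  0  0  0  0  0  0  0  0  0  0  0
 Y  0  0  0  0  0  1  1  1  1  1  1  1
 K  0  0  1  1  1  1  1  1  1  1  1  2
 Y  0  0  1  1  1  2  2  2  2  2  2  2
 K  0  0  1  2  2  2  2  2  2  2  2  3
 K  0  0  1  2  3  3  3  3  3  3  3  3
 Z  0  1  1  2  3  3  3  3  4  4  4  4
 Y  0  1  1  2  3  4  4  4  4  5  5  5
 Y  0  1  1  2  3  4  5  5  5  5  5  5
 Y  0  1  1  2  3  4  5  6  6  6  6  6
 Y  0  1  1  2  3  4  5  6  6  7  7  7
 Z  0  1  1  2  3  4  5  6  7  7  8  8
dp[11][11] = 8. One LCS (by backtracking along matches): KKKYYYYZ.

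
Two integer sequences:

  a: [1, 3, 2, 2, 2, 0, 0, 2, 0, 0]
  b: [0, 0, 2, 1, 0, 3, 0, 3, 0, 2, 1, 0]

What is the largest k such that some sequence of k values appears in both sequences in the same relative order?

One common subsequence of length 6: 1 (a #1, b #4) → 3 (a #2, b #6) → 0 (a #6, b #7) → 0 (a #7, b #9) → 2 (a #8, b #10) → 0 (a #10, b #12). The LCS DP gives dp[10][12] = 6, so this is optimal.

6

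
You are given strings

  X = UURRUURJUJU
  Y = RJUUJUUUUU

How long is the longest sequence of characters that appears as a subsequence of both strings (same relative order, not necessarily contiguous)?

6

Let dp[i][j] be the LCS length of the first i characters of X and the first j characters of Y. dp[i][j] = dp[i-1][j-1]+1 when the i-th and j-th characters match, else max(dp[i-1][j], dp[i][j-1]).
    ·  R  J  U  U  J  U  U  U  U  U
 ·  0  0  0  0  0  0  0  0  0  0  0
 U  0  0  0  1  1  1  1  1  1  1  1
 U  0  0  0  1  2  2  2  2  2  2  2
 R  0  1  1  1  2  2  2  2  2  2  2
 R  0  1  1  1  2  2  2  2  2  2  2
 U  0  1  1  2  2  2  3  3  3  3  3
 U  0  1  1  2  3  3  3  4  4  4  4
 R  0  1  1  2  3  3  3  4  4  4  4
 J  0  1  2  2  3  4  4  4  4  4  4
 U  0  1  2  3  3  4  5  5  5  5  5
 J  0  1  2  3  3  4  5  5  5  5  5
 U  0  1  2  3  4  4  5  6  6  6  6
dp[11][10] = 6. One LCS (by backtracking along matches): UUUUUU.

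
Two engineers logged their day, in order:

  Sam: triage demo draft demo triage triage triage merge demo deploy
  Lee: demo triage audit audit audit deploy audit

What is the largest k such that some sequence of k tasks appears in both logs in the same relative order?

3

Taking demo at Sam[4]=Lee[1]; then triage at Sam[5]=Lee[2]; then deploy at Sam[10]=Lee[6] gives a common subsequence of length 3. dp[10][7] = 3 confirms this is the maximum.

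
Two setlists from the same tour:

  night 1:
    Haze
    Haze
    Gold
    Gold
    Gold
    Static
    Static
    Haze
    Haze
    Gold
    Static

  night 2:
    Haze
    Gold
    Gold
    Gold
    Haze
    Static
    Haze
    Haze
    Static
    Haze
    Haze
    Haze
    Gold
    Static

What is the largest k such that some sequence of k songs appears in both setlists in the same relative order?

One common subsequence of length 10: Haze (night 1 #2, night 2 #1); then Gold (night 1 #3, night 2 #2); then Gold (night 1 #4, night 2 #3); then Gold (night 1 #5, night 2 #4); then Static (night 1 #6, night 2 #6); then Static (night 1 #7, night 2 #9); then Haze (night 1 #8, night 2 #11); then Haze (night 1 #9, night 2 #12); then Gold (night 1 #10, night 2 #13); then Static (night 1 #11, night 2 #14), and the DP table's final entry dp[11][14] is also 10, so no common subsequence is longer.

10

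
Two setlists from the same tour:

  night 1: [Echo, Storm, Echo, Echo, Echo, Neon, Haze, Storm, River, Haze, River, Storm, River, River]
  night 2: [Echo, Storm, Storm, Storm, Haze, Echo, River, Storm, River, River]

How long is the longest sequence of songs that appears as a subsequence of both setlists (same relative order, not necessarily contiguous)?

One common subsequence of length 8: Echo (night 1 #1, night 2 #1); then Storm (night 1 #2, night 2 #3); then Storm (night 1 #8, night 2 #4); then Haze (night 1 #10, night 2 #5); then River (night 1 #11, night 2 #7); then Storm (night 1 #12, night 2 #8); then River (night 1 #13, night 2 #9); then River (night 1 #14, night 2 #10). The LCS DP gives dp[14][10] = 8, so this is optimal.

8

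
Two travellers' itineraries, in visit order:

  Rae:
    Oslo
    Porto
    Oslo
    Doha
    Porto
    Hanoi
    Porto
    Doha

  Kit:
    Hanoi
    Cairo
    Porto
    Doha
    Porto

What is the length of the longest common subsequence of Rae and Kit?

Pick Porto (Rae #2, Kit #3), Doha (Rae #4, Kit #4), Porto (Rae #7, Kit #5); all 3 stops appear in both, in order, and the DP table's final entry dp[8][5] is also 3, so no common subsequence is longer.

3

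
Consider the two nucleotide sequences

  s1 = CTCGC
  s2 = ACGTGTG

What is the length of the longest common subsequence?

Let dp[i][j] be the LCS length of the first i bases of s1 and the first j bases of s2. dp[i][j] = dp[i-1][j-1]+1 when the i-th and j-th bases match, else max(dp[i-1][j], dp[i][j-1]).
    ·  A  C  G  T  G  T  G
 ·  0  0  0  0  0  0  0  0
 C  0  0  1  1  1  1  1  1
 T  0  0  1  1  2  2  2  2
 C  0  0  1  1  2  2  2  2
 G  0  0  1  2  2  3  3  3
 C  0  0  1  2  2  3  3  3
dp[5][7] = 3. One LCS (by backtracking along matches): CTG.

3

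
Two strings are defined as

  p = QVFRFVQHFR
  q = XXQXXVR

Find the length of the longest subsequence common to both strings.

Taking Q [1,3], then V [6,6], then R [10,7] gives a common subsequence of length 3. Since dp[10][7] = 3, nothing longer is possible.

3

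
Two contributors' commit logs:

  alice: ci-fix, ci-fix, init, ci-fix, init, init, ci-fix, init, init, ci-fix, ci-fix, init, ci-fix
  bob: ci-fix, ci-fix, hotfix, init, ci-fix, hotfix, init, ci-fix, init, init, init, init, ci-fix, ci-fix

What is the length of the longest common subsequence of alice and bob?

Match ci-fix [1,2], ci-fix [2,5], init [3,7], ci-fix [4,8], init [5,9], init [6,10], init [8,11], init [9,12], ci-fix [11,13], ci-fix [13,14] — 10 commits in the same relative order in both. The LCS DP gives dp[13][14] = 10, so this is optimal.

10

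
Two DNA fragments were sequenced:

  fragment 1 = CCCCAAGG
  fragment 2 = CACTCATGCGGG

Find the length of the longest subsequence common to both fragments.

6

Let dp[i][j] be the LCS length of the first i bases of fragment 1 and the first j bases of fragment 2. dp[i][j] = dp[i-1][j-1]+1 when the i-th and j-th bases match, else max(dp[i-1][j], dp[i][j-1]).
    ·  C  A  C  T  C  A  T  G  C  G  G  G
 ·  0  0  0  0  0  0  0  0  0  0  0  0  0
 C  0  1  1  1  1  1  1  1  1  1  1  1  1
 C  0  1  1  2  2  2  2  2  2  2  2  2  2
 C  0  1  1  2  2  3  3  3  3  3  3  3  3
 C  0  1  1  2  2  3  3  3  3  4  4  4  4
 A  0  1  2  2  2  3  4  4  4  4  4  4  4
 A  0  1  2  2  2  3  4  4  4  4  4  4  4
 G  0  1  2  2  2  3  4  4  5  5  5  5  5
 G  0  1  2  2  2  3  4  4  5  5  6  6  6
dp[8][12] = 6. One LCS (by backtracking along matches): CCCCGG.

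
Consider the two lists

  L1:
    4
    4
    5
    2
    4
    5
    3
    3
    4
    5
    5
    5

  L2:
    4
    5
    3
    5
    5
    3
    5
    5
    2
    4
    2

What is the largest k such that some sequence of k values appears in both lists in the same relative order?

6

Let dp[i][j] be the LCS length of the first i values of L1 and the first j values of L2. dp[i][j] = dp[i-1][j-1]+1 when the i-th and j-th values match, else max(dp[i-1][j], dp[i][j-1]).
    ·  4  5  3  5  5  3  5  5  2  4  2
 ·  0  0  0  0  0  0  0  0  0  0  0  0
 4  0  1  1  1  1  1  1  1  1  1  1  1
 4  0  1  1  1  1  1  1  1  1  1  2  2
 5  0  1  2  2  2  2  2  2  2  2  2  2
 2  0  1  2  2  2  2  2  2  2  3  3  3
 4  0  1  2  2  2  2  2  2  2  3  4  4
 5  0  1  2  2  3  3  3  3  3  3  4  4
 3  0  1  2  3  3  3  4  4  4  4  4  4
 3  0  1  2  3  3  3  4  4  4  4  4  4
 4  0  1  2  3  3  3  4  4  4  4  5  5
 5  0  1  2  3  4  4  4  5  5  5  5  5
 5  0  1  2  3  4  5  5  5  6  6  6  6
 5  0  1  2  3  4  5  5  6  6  6  6  6
dp[12][11] = 6. One LCS (by backtracking along matches): 4, 5, 5, 3, 5, 5.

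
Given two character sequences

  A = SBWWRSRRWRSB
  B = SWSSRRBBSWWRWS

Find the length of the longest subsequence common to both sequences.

8

One common subsequence of length 8: S [1,1], W [3,2], S [6,4], R [7,5], R [8,6], W [9,11], R [10,12], S [11,14]. dp[12][14] = 8 confirms this is the maximum.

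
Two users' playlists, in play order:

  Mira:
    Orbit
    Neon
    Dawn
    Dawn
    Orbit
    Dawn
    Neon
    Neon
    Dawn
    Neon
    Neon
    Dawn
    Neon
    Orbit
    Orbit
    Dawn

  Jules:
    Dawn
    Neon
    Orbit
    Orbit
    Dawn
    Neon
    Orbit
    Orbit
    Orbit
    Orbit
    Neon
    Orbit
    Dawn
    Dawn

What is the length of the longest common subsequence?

7

Match Orbit (Mira #1, Jules #3), then Orbit (Mira #5, Jules #4), then Dawn (Mira #6, Jules #5), then Neon (Mira #7, Jules #6), then Neon (Mira #8, Jules #11), then Dawn (Mira #12, Jules #13), then Dawn (Mira #16, Jules #14) — 7 songs in the same relative order in both. dp[16][14] = 7 confirms this is the maximum.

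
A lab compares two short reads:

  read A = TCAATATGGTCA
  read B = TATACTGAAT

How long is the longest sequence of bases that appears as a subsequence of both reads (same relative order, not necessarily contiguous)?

Let dp[i][j] be the LCS length of the first i bases of read A and the first j bases of read B. dp[i][j] = dp[i-1][j-1]+1 when the i-th and j-th bases match, else max(dp[i-1][j], dp[i][j-1]).
    ·  T  A  T  A  C  T  G  A  A  T
 ·  0  0  0  0  0  0  0  0  0  0  0
 T  0  1  1  1  1  1  1  1  1  1  1
 C  0  1  1  1  1  2  2  2  2  2  2
 A  0  1  2  2  2  2  2  2  3  3  3
 A  0  1  2  2  3  3  3  3  3  4  4
 T  0  1  2  3  3  3  4  4  4  4  5
 A  0  1  2  3  4  4  4  4  5  5  5
 T  0  1  2  3  4  4  5  5  5  5  6
 G  0  1  2  3  4  4  5  6  6  6  6
 G  0  1  2  3  4  4  5  6  6  6  6
 T  0  1  2  3  4  4  5  6  6  6  7
 C  0  1  2  3  4  5  5  6  6  6  7
 A  0  1  2  3  4  5  5  6  7  7  7
dp[12][10] = 7. One LCS (by backtracking along matches): TATATGT.

7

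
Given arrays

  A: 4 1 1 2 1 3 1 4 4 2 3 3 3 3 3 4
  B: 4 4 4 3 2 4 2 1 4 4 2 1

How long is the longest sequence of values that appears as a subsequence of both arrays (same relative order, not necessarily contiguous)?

One common subsequence of length 6: 4 (A #1, B #6), then 2 (A #4, B #7), then 1 (A #7, B #8), then 4 (A #8, B #9), then 4 (A #9, B #10), then 2 (A #10, B #11), and the DP table's final entry dp[16][12] is also 6, so no common subsequence is longer.

6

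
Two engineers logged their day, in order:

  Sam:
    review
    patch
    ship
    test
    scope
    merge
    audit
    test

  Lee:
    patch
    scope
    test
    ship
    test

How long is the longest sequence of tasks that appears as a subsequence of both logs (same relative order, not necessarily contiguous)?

One common subsequence of length 3: patch [2,1], ship [3,4], test [8,5]. dp[8][5] = 3 confirms this is the maximum.

3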